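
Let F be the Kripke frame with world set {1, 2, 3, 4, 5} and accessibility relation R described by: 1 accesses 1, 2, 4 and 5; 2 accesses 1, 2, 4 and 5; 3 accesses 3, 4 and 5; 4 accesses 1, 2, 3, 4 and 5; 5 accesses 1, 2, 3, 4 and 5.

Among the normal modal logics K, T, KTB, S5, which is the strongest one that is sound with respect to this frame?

Reflexive (axiom T): yes — every world is R-related to itself.
Symmetric (axiom B): yes — every pair in R has its reverse in R.
Euclidean (axiom 5): no — 4 R 1 and 4 R 3, but not 1 R 3.
So F validates K, T, KTB; S5 would additionally require R to be Euclidean. The strongest is KTB.

KTB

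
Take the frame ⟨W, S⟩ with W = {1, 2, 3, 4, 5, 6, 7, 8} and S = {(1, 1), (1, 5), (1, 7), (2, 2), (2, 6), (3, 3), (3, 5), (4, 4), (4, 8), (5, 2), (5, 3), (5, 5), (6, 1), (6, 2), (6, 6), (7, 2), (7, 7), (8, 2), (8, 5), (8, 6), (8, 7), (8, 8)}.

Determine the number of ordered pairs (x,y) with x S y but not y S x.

Enumerating: (1,5), (1,7), (4,8), (5,2), (6,1), (7,2), (8,2), (8,5), (8,6), (8,7).

10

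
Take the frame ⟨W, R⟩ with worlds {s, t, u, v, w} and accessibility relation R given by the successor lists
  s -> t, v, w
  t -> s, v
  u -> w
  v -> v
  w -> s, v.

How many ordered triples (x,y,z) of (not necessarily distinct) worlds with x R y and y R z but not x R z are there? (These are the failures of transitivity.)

8

Enumerating: (s,t,s), (s,w,s), (t,s,t), (t,s,w), (u,w,s), (u,w,v), (w,s,t), (w,s,w).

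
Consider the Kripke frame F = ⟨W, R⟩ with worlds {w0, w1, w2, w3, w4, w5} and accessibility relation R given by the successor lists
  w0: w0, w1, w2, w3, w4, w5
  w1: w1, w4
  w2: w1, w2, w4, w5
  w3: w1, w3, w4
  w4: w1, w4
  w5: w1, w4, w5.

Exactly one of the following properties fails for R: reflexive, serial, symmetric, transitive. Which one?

symmetric

Reflexive: yes — every world is R-related to itself.
Serial: yes — every world has a successor (e.g. w0 R w0).
Symmetric: no — w0 R w1 but not w1 R w0.
Transitive: yes — every two-step R-path is closed by a direct edge.
Only symmetric fails.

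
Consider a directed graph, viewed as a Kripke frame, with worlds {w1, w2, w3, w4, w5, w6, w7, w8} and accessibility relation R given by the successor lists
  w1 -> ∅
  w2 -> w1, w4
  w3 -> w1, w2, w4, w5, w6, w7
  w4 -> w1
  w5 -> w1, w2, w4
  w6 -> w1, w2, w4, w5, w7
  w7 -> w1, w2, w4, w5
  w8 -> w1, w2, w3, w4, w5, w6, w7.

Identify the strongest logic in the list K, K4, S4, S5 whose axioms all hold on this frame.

Transitive (axiom 4): yes — every two-step R-path is closed by a direct edge.
Reflexive (axiom T): no — w1 is not related to itself.
Euclidean (axiom 5): no — w2 R w1 and w2 R w4, but not w1 R w4.
So F validates K, K4; S4 would additionally require R to be reflexive. The strongest is K4.

K4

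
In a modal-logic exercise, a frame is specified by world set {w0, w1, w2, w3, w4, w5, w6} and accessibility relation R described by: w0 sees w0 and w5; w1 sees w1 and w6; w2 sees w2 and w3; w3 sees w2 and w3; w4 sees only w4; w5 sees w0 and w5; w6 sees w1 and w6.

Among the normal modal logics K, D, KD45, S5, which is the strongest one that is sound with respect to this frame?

S5

Serial (axiom D): yes — every world has a successor (e.g. w0 R w0).
Euclidean (axiom 5): yes — any two successors of a common world are R-related.
Transitive (axiom 4): yes — every two-step R-path is closed by a direct edge.
Reflexive (axiom T): yes — every world is R-related to itself.
So F validates K, D, KD45, S5. The strongest is S5.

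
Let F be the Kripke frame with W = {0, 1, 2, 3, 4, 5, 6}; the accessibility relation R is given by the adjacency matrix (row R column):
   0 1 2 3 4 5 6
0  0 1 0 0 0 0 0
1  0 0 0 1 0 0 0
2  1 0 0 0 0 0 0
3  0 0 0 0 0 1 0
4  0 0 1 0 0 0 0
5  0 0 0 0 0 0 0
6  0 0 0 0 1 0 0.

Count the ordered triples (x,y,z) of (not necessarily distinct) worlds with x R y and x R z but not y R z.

6

Enumerating: (0,1,1), (1,3,3), (2,0,0), (3,5,5), (4,2,2), (6,4,4).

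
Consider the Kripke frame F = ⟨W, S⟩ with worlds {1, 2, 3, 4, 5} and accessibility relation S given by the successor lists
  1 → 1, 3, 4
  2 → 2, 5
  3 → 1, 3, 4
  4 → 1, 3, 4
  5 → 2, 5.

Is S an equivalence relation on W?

Reflexive: yes — every world is S-related to itself.
Symmetric: yes — every pair in S has its reverse in S.
Transitive: yes — every two-step S-path is closed by a direct edge.
So S is an equivalence relation.

Yes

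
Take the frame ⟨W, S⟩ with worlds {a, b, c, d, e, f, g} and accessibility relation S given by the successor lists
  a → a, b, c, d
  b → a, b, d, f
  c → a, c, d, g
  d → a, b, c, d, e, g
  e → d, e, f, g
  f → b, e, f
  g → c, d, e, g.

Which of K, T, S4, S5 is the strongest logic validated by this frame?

Reflexive (axiom T): yes — every world is S-related to itself.
Transitive (axiom 4): no — a S b and b S f, but not a S f.
Euclidean (axiom 5): no — a S b and a S c, but not b S c.
So F validates K, T; S4 would additionally require S to be transitive. The strongest is T.

T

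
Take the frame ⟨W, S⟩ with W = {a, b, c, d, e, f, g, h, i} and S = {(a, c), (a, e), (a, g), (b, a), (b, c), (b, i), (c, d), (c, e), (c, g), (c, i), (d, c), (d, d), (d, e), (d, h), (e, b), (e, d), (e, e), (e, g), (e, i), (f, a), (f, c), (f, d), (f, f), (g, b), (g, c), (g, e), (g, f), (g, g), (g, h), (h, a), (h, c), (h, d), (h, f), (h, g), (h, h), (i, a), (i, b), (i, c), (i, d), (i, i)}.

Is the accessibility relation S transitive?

Transitive: no — a S c and c S d, but not a S d.

No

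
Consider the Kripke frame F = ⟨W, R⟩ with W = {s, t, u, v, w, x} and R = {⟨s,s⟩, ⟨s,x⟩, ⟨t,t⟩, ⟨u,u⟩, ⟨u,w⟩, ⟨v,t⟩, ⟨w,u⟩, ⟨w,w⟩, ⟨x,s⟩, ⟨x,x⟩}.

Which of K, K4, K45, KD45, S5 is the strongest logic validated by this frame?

Transitive (axiom 4): yes — every two-step R-path is closed by a direct edge.
Euclidean (axiom 5): yes — any two successors of a common world are R-related.
Serial (axiom D): yes — every world has a successor (e.g. s R s).
Reflexive (axiom T): no — v is not related to itself.
So F validates K, K4, K45, KD45; S5 would additionally require R to be reflexive. The strongest is KD45.

KD45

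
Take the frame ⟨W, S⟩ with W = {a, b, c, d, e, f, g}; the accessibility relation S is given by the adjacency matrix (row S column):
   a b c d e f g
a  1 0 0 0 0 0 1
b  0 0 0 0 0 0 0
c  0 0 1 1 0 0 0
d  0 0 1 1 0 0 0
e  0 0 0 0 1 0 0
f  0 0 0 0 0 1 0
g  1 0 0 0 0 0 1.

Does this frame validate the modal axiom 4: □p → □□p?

Axiom 4 corresponds to the accessibility relation being transitive.
Transitive: yes — every two-step S-path is closed by a direct edge.

Yes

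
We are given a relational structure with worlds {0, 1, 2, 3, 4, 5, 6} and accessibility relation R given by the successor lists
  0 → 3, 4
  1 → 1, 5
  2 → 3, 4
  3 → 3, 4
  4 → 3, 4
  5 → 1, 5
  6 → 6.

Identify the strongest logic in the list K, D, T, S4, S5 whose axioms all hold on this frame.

Serial (axiom D): yes — every world has a successor (e.g. 0 R 3).
Reflexive (axiom T): no — 0 is not related to itself.
Transitive (axiom 4): yes — every two-step R-path is closed by a direct edge.
Euclidean (axiom 5): yes — any two successors of a common world are R-related.
So F validates K, D; T would additionally require R to be reflexive. The strongest is D.

D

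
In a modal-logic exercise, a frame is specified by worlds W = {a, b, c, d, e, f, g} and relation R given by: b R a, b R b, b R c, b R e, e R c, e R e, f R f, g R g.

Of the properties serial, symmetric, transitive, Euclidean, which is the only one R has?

Serial: no — a has no R-successor.
Symmetric: no — b R a but not a R b.
Transitive: yes — every two-step R-path is closed by a direct edge.
Euclidean: no — b R a and b R c, but not a R c.
Only transitive holds.

transitive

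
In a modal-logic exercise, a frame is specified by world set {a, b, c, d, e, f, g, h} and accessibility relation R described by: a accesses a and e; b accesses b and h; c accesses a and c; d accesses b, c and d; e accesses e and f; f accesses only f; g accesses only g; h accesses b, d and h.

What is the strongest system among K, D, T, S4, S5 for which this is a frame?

T

Serial (axiom D): yes — every world has a successor (e.g. a R a).
Reflexive (axiom T): yes — every world is R-related to itself.
Transitive (axiom 4): no — a R e and e R f, but not a R f.
Euclidean (axiom 5): no — d R b and d R c, but not b R c.
So F validates K, D, T; S4 would additionally require R to be transitive. The strongest is T.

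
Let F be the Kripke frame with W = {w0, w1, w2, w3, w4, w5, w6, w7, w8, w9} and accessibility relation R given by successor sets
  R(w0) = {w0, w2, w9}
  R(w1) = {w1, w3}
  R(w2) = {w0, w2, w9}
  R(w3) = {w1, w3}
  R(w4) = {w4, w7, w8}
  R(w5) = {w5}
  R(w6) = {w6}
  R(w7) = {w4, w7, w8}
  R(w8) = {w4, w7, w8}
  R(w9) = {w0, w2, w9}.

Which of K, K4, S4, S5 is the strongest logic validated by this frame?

S5

Transitive (axiom 4): yes — every two-step R-path is closed by a direct edge.
Reflexive (axiom T): yes — every world is R-related to itself.
Euclidean (axiom 5): yes — any two successors of a common world are R-related.
So F validates K, K4, S4, S5. The strongest is S5.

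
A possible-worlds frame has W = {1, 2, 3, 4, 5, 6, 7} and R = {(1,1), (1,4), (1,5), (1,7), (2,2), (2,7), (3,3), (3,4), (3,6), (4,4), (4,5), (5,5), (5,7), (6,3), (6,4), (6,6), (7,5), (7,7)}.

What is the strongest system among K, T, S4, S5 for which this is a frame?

Reflexive (axiom T): yes — every world is R-related to itself.
Transitive (axiom 4): no — 2 R 7 and 7 R 5, but not 2 R 5.
Euclidean (axiom 5): no — 1 R 4 and 1 R 7, but not 4 R 7.
So F validates K, T; S4 would additionally require R to be transitive. The strongest is T.

T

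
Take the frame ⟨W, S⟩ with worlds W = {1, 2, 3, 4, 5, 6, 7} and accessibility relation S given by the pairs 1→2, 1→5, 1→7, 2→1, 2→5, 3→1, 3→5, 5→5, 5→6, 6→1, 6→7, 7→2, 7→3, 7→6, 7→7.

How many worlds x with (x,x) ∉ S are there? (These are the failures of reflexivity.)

5

Enumerating: 1, 2, 3, 4, 6.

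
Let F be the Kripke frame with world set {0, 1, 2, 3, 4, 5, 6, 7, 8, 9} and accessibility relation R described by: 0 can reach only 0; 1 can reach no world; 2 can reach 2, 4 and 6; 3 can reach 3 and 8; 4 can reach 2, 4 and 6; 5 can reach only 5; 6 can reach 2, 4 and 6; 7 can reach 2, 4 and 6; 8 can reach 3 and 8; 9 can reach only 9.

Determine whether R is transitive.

Yes

Transitive: yes — every two-step R-path is closed by a direct edge.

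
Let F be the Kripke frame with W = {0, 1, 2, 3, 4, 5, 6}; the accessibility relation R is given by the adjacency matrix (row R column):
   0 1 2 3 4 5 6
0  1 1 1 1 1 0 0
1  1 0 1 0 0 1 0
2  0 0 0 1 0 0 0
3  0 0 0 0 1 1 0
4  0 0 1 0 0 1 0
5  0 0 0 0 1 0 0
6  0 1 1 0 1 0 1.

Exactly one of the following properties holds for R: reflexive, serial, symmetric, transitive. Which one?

Reflexive: no — 1 is not related to itself.
Serial: yes — every world has a successor (e.g. 0 R 0).
Symmetric: no — 0 R 2 but not 2 R 0.
Transitive: no — 0 R 1 and 1 R 5, but not 0 R 5.
Only serial holds.

serial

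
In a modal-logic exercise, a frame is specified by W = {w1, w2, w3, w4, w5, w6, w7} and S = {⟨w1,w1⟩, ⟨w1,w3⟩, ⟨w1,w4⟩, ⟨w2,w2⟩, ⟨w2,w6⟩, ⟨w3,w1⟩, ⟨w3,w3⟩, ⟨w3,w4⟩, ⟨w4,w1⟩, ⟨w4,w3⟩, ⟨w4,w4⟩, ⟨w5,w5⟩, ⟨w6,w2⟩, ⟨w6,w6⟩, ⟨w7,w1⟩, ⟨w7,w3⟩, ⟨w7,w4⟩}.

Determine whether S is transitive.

Transitive: yes — every two-step S-path is closed by a direct edge.

Yes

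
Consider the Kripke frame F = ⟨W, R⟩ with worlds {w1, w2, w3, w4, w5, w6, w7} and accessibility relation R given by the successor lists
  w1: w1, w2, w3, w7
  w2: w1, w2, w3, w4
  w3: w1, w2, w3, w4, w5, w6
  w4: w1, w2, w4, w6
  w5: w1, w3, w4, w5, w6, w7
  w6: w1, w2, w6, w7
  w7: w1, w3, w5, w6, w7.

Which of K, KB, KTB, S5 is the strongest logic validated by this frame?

K

Symmetric (axiom B): no — w3 R w4 but not w4 R w3.
Reflexive (axiom T): yes — every world is R-related to itself.
Euclidean (axiom 5): no — w1 R w2 and w1 R w7, but not w2 R w7.
So F validates K; KB would additionally require R to be symmetric. The strongest is K.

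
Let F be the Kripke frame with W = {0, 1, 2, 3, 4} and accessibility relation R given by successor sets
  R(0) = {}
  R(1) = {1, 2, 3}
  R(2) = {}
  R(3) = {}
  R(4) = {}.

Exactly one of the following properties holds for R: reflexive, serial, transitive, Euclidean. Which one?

Reflexive: no — 0 is not related to itself.
Serial: no — 0 has no R-successor.
Transitive: yes — every two-step R-path is closed by a direct edge.
Euclidean: no — 1 R 2 and 1 R 3, but not 2 R 3.
Only transitive holds.

transitive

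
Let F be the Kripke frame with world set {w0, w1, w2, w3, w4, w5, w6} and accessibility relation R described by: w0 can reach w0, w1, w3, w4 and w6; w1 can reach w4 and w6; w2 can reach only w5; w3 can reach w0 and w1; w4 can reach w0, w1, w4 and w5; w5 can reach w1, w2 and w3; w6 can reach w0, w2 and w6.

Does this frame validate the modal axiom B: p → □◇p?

No

By correspondence theory, B is valid on a frame iff R is symmetric.
Symmetric: no — w0 R w1 but not w1 R w0.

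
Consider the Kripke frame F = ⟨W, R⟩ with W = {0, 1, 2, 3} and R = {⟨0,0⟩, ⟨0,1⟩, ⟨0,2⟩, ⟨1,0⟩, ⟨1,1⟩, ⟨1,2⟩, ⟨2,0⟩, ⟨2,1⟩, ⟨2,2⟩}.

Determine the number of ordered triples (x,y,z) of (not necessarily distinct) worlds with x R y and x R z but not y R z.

0

R is Euclidean; there are no such tuples.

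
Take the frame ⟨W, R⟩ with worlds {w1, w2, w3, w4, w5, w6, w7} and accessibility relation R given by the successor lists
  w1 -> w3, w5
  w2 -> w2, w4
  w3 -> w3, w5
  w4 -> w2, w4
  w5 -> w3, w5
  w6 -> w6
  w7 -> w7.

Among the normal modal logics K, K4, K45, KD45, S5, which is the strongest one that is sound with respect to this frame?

KD45

Transitive (axiom 4): yes — every two-step R-path is closed by a direct edge.
Euclidean (axiom 5): yes — any two successors of a common world are R-related.
Serial (axiom D): yes — every world has a successor (e.g. w1 R w3).
Reflexive (axiom T): no — w1 is not related to itself.
So F validates K, K4, K45, KD45; S5 would additionally require R to be reflexive. The strongest is KD45.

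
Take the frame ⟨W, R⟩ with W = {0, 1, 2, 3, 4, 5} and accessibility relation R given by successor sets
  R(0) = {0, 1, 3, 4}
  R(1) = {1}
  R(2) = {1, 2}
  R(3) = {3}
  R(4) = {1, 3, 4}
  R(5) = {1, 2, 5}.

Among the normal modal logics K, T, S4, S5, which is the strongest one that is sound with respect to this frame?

Reflexive (axiom T): yes — every world is R-related to itself.
Transitive (axiom 4): yes — every two-step R-path is closed by a direct edge.
Euclidean (axiom 5): no — 0 R 1 and 0 R 3, but not 1 R 3.
So F validates K, T, S4; S5 would additionally require R to be Euclidean. The strongest is S4.

S4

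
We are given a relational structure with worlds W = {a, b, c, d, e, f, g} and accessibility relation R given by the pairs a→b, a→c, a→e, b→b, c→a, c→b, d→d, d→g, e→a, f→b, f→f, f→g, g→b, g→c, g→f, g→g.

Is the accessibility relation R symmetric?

No

Symmetric: no — a R b but not b R a.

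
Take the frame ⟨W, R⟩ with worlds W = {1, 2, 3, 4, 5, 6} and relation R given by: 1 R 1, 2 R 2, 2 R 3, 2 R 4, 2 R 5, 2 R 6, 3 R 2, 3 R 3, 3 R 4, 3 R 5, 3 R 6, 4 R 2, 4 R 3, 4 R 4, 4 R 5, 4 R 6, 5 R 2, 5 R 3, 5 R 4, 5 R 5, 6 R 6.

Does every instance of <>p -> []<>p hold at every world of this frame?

The schema 5 characterises exactly the Euclidean frames.
Euclidean: no — 2 R 5 and 2 R 6, but not 5 R 6.

No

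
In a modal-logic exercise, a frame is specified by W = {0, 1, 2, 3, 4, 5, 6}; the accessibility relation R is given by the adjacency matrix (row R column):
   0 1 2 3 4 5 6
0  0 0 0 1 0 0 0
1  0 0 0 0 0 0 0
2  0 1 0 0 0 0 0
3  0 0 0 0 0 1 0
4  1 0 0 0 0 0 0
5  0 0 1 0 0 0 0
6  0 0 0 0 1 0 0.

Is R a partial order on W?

Reflexive: no — 0 is not related to itself.
Transitive: no — 0 R 3 and 3 R 5, but not 0 R 5.
Antisymmetric: yes — no distinct pair is related both ways.
So R is not a partial order.

No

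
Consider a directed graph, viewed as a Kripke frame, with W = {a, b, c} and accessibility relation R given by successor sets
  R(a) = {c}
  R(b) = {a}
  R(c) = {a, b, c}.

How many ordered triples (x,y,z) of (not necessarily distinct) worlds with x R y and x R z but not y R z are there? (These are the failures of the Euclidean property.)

5

Enumerating: (b,a,a), (c,a,a), (c,a,b), (c,b,b), (c,b,c).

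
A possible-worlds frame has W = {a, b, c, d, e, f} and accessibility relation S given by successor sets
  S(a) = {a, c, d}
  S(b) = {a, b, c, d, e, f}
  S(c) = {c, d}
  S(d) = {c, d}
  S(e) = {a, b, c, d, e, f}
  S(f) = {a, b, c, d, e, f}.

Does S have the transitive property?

Yes

Transitive: yes — every two-step S-path is closed by a direct edge.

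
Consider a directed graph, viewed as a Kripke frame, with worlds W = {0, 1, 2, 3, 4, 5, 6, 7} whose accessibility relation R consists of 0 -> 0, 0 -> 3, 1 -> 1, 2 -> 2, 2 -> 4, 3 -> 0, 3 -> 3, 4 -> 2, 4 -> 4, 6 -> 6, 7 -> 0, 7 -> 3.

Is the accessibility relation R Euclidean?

Euclidean: yes — any two successors of a common world are R-related.

Yes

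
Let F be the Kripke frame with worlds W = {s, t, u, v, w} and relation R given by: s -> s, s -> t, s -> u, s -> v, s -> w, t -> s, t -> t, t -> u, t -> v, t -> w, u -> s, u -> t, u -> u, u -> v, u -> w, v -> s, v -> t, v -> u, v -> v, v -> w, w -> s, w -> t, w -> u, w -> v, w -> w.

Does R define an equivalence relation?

Yes

Reflexive: yes — every world is R-related to itself.
Symmetric: yes — every pair in R has its reverse in R.
Transitive: yes — every two-step R-path is closed by a direct edge.
So R is an equivalence relation.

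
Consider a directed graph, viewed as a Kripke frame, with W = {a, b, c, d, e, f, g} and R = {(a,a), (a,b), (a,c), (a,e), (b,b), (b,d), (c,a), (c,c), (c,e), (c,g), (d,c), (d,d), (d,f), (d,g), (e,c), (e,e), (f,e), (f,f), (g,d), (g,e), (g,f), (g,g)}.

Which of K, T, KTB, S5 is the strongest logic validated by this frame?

T

Reflexive (axiom T): yes — every world is R-related to itself.
Symmetric (axiom B): no — a R b but not b R a.
Euclidean (axiom 5): no — a R b and a R c, but not b R c.
So F validates K, T; KTB would additionally require R to be symmetric. The strongest is T.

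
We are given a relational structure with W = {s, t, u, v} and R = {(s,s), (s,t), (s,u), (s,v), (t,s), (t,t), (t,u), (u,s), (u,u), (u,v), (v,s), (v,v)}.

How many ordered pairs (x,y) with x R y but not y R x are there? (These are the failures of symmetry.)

2

Enumerating: (t,u), (u,v).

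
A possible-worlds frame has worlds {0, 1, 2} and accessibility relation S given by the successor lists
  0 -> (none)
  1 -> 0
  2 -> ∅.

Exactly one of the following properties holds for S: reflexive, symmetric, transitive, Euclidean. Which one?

Reflexive: no — 0 is not related to itself.
Symmetric: no — 1 S 0 but not 0 S 1.
Transitive: yes — every two-step S-path is closed by a direct edge.
Euclidean: no — 1 S 0 and 1 S 0, but not 0 S 0.
Only transitive holds.

transitive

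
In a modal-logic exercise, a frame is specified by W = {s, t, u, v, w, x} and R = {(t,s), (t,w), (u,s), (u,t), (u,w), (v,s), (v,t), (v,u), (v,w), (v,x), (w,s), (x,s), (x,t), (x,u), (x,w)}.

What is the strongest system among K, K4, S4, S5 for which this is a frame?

K4

Transitive (axiom 4): yes — every two-step R-path is closed by a direct edge.
Reflexive (axiom T): no — s is not related to itself.
Euclidean (axiom 5): no — t R s and t R w, but not s R w.
So F validates K, K4; S4 would additionally require R to be reflexive. The strongest is K4.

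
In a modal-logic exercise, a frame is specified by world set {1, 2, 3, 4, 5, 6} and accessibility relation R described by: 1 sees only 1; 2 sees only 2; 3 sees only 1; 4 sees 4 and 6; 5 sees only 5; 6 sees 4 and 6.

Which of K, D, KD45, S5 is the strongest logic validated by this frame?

KD45

Serial (axiom D): yes — every world has a successor (e.g. 1 R 1).
Euclidean (axiom 5): yes — any two successors of a common world are R-related.
Transitive (axiom 4): yes — every two-step R-path is closed by a direct edge.
Reflexive (axiom T): no — 3 is not related to itself.
So F validates K, D, KD45; S5 would additionally require R to be reflexive. The strongest is KD45.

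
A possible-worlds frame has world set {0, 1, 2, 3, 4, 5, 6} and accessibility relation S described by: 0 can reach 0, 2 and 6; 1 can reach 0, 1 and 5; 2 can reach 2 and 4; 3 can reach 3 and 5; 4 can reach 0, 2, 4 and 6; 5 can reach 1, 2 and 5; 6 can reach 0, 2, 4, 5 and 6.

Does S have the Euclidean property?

No

Euclidean: no — 0 S 2 and 0 S 6, but not 2 S 6.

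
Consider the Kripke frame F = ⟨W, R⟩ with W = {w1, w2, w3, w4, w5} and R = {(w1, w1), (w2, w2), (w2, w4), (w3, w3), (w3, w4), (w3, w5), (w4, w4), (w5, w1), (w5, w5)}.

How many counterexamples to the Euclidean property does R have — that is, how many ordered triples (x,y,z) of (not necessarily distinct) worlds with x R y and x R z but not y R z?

Enumerating: (w2,w4,w2), (w3,w4,w3), (w3,w4,w5), (w3,w5,w3), (w3,w5,w4), (w5,w1,w5).

6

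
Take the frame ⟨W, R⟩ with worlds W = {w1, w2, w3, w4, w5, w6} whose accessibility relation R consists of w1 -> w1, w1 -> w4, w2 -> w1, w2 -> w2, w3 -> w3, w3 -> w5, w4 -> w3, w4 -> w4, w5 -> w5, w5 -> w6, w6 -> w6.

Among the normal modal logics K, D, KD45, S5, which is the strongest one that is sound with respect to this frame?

Serial (axiom D): yes — every world has a successor (e.g. w1 R w1).
Euclidean (axiom 5): no — w1 R w4 and w1 R w1, but not w4 R w1.
Transitive (axiom 4): no — w1 R w4 and w4 R w3, but not w1 R w3.
Reflexive (axiom T): yes — every world is R-related to itself.
So F validates K, D; KD45 would additionally require R to be Euclidean and transitive. The strongest is D.

D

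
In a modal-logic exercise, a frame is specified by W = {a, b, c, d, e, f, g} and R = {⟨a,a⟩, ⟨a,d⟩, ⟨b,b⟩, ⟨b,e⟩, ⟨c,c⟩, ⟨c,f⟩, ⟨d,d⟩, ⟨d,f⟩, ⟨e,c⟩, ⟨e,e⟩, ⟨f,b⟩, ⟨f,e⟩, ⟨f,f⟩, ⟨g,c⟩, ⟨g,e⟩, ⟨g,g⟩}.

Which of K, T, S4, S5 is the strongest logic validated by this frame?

Reflexive (axiom T): yes — every world is R-related to itself.
Transitive (axiom 4): no — a R d and d R f, but not a R f.
Euclidean (axiom 5): no — f R e and f R b, but not e R b.
So F validates K, T; S4 would additionally require R to be transitive. The strongest is T.

T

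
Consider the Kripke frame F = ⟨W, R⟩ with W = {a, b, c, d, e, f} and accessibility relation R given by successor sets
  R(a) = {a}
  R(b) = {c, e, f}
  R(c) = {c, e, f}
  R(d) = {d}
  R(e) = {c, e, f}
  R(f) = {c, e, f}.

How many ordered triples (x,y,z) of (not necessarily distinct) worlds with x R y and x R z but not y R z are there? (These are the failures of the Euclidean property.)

R is Euclidean; there are no such tuples.

0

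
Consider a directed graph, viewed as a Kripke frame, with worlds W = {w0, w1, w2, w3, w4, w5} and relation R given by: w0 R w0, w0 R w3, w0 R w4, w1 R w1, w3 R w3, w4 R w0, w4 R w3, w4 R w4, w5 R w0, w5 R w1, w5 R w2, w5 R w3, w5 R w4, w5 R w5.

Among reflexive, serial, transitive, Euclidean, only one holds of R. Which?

Reflexive: no — w2 is not related to itself.
Serial: no — w2 has no R-successor.
Transitive: yes — every two-step R-path is closed by a direct edge.
Euclidean: no — w0 R w3 and w0 R w4, but not w3 R w4.
Only transitive holds.

transitive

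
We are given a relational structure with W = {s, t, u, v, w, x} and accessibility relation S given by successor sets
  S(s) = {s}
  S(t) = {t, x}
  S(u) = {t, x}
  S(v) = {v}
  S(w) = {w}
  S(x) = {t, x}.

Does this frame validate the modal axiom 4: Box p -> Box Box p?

Yes

Axiom 4 corresponds to the accessibility relation being transitive.
Transitive: yes — every two-step S-path is closed by a direct edge.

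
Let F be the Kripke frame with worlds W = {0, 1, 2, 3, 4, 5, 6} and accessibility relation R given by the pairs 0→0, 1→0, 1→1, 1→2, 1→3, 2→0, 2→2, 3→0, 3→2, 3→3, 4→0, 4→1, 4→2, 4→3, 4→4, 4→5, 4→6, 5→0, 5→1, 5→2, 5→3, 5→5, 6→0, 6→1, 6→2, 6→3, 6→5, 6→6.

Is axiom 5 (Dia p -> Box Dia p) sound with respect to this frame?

No

By correspondence theory, 5 is valid on a frame iff R is Euclidean.
Euclidean: no — 1 R 0 and 1 R 2, but not 0 R 2.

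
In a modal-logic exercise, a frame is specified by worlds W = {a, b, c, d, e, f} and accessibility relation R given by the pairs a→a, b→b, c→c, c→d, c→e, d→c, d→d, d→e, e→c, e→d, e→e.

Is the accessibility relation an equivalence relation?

Reflexive: no — f is not related to itself.
Symmetric: yes — every pair in R has its reverse in R.
Transitive: yes — every two-step R-path is closed by a direct edge.
So R is not an equivalence relation.

No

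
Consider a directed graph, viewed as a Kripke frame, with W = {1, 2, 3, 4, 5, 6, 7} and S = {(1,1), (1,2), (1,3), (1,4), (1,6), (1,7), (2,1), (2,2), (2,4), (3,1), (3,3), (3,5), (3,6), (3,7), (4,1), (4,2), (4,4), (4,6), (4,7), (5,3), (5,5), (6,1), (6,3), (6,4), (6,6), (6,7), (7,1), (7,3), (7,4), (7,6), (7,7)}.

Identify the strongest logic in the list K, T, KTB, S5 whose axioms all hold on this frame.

KTB

Reflexive (axiom T): yes — every world is S-related to itself.
Symmetric (axiom B): yes — every pair in S has its reverse in S.
Euclidean (axiom 5): no — 1 S 2 and 1 S 3, but not 2 S 3.
So F validates K, T, KTB; S5 would additionally require S to be Euclidean. The strongest is KTB.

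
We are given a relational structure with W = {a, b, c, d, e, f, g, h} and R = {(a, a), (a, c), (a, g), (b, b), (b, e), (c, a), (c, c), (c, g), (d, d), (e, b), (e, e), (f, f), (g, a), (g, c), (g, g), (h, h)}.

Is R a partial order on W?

No

Reflexive: yes — every world is R-related to itself.
Transitive: yes — every two-step R-path is closed by a direct edge.
Antisymmetric: no — a R c and c R a with a ≠ c.
So R is not a partial order.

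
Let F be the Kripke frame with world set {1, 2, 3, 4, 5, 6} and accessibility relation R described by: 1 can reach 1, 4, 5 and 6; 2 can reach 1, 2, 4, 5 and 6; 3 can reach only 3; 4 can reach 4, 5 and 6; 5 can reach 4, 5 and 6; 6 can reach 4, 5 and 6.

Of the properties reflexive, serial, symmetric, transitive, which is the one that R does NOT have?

Reflexive: yes — every world is R-related to itself.
Serial: yes — every world has a successor (e.g. 1 R 1).
Symmetric: no — 1 R 4 but not 4 R 1.
Transitive: yes — every two-step R-path is closed by a direct edge.
Only symmetric fails.

symmetric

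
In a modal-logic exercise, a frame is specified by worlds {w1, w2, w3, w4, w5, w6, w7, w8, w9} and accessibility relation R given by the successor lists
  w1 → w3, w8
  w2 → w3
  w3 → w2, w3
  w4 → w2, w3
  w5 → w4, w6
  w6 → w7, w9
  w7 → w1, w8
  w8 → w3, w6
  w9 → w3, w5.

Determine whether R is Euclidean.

No

Euclidean: no — w1 R w3 and w1 R w8, but not w3 R w8.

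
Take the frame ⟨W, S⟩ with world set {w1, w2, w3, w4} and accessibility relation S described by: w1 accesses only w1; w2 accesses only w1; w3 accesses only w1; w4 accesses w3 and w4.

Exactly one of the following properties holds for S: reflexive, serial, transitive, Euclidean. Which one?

serial

Reflexive: no — w2 is not related to itself.
Serial: yes — every world has a successor (e.g. w1 S w1).
Transitive: no — w4 S w3 and w3 S w1, but not w4 S w1.
Euclidean: no — w4 S w3 and w4 S w3, but not w3 S w3.
Only serial holds.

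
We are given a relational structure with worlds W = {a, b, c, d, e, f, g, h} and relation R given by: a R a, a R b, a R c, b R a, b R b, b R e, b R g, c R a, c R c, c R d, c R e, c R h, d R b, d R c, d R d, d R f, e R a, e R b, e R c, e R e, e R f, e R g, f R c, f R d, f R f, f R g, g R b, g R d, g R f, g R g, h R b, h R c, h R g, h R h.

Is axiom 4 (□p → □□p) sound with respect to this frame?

No

Axiom 4 corresponds to the accessibility relation being transitive.
Transitive: no — a R b and b R e, but not a R e.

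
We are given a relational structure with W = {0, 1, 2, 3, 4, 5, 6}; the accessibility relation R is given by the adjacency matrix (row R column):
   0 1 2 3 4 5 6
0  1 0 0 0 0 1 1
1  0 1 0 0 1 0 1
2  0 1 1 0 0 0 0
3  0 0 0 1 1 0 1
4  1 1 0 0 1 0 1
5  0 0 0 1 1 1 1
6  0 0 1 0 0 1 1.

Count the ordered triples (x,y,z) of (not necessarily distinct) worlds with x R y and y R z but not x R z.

21

Enumerating: (0,5,3), (0,5,4), (0,6,2), (1,4,0), (1,6,2), (1,6,5), (2,1,4), (2,1,6), (3,4,0), (3,4,1), (3,6,2), (3,6,5), … and 9 more.
Total: 21.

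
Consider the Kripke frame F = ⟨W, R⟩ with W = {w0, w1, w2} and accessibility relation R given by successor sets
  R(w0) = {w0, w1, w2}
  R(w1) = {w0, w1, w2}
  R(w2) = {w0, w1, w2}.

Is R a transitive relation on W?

Yes

Transitive: yes — every two-step R-path is closed by a direct edge.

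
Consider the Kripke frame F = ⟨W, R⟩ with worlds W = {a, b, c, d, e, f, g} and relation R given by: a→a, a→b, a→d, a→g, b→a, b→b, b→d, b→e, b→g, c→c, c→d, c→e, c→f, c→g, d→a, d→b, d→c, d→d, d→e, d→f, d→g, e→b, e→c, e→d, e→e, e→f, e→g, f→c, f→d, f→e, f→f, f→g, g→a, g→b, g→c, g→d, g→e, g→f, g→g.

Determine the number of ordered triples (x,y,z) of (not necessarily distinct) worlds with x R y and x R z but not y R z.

Enumerating: (b,a,e), (b,e,a), (d,a,c), (d,a,e), (d,a,f), (d,b,c), (d,b,f), (d,c,a), (d,c,b), (d,e,a), (d,f,a), (d,f,b), … and 14 more.
Total: 26.

26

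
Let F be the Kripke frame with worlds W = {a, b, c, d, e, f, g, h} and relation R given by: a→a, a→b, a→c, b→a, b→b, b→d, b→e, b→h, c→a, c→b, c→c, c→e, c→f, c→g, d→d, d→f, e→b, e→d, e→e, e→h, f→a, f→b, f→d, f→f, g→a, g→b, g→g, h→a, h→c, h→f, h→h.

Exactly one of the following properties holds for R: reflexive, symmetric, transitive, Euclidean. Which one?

reflexive

Reflexive: yes — every world is R-related to itself.
Symmetric: no — b R d but not d R b.
Transitive: no — a R b and b R d, but not a R d.
Euclidean: no — a R b and a R c, but not b R c.
Only reflexive holds.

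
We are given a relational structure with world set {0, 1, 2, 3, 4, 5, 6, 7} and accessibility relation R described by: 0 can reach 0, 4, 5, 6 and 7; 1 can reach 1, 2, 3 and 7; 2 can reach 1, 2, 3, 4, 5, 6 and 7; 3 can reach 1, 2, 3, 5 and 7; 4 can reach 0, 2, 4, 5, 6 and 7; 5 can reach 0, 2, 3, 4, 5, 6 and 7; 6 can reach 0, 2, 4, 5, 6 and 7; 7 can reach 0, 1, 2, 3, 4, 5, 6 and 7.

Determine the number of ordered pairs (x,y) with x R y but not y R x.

0

R is symmetric; there are no such tuples.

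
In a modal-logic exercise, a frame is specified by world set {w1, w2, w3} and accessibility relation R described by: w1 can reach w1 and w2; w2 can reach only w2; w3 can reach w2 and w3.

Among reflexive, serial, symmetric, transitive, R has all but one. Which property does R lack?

Reflexive: yes — every world is R-related to itself.
Serial: yes — every world has a successor (e.g. w1 R w1).
Symmetric: no — w1 R w2 but not w2 R w1.
Transitive: yes — every two-step R-path is closed by a direct edge.
Only symmetric fails.

symmetric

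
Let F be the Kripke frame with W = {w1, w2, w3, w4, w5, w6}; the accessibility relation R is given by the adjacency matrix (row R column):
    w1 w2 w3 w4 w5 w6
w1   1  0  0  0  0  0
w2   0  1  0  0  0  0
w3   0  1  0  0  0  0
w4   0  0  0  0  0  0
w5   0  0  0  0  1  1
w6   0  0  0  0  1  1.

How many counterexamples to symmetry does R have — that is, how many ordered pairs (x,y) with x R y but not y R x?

Enumerating: (w3,w2).

1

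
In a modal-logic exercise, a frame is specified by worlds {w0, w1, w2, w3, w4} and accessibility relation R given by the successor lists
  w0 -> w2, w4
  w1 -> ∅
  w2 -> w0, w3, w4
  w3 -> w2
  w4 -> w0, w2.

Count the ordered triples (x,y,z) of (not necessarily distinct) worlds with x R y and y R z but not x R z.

12

Enumerating: (w0,w2,w0), (w0,w2,w3), (w0,w4,w0), (w2,w0,w2), (w2,w3,w2), (w2,w4,w2), (w3,w2,w0), (w3,w2,w3), (w3,w2,w4), (w4,w0,w4), (w4,w2,w3), (w4,w2,w4).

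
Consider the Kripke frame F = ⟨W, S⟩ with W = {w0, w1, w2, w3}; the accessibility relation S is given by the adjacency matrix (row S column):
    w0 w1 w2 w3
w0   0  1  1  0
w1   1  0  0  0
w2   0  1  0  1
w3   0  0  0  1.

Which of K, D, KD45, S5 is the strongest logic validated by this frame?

D

Serial (axiom D): yes — every world has a successor (e.g. w0 S w1).
Euclidean (axiom 5): no — w0 S w1 and w0 S w2, but not w1 S w2.
Transitive (axiom 4): no — w0 S w2 and w2 S w3, but not w0 S w3.
Reflexive (axiom T): no — w0 is not related to itself.
So F validates K, D; KD45 would additionally require S to be Euclidean and transitive. The strongest is D.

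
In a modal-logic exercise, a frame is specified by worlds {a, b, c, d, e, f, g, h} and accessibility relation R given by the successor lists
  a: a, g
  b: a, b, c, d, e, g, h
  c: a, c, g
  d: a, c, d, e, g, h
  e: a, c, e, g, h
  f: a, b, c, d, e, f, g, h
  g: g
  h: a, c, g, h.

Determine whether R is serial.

Yes

Serial: yes — every world has a successor (e.g. a R a).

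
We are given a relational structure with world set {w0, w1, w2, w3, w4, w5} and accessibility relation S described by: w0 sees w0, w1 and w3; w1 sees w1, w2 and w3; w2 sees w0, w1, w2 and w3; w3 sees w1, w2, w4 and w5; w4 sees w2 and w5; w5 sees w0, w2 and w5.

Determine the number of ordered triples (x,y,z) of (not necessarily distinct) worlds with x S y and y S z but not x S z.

21

Enumerating: (w0,w1,w2), (w0,w3,w2), (w0,w3,w4), (w0,w3,w5), (w1,w2,w0), (w1,w3,w4), (w1,w3,w5), (w2,w3,w4), (w2,w3,w5), (w3,w1,w3), (w3,w2,w0), (w3,w2,w3), … and 9 more.
Total: 21.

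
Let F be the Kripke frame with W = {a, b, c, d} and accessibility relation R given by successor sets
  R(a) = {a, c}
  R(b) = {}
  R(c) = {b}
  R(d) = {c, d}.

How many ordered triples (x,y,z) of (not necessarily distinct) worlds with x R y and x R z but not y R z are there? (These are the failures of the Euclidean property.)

Enumerating: (a,c,a), (a,c,c), (c,b,b), (d,c,c), (d,c,d).

5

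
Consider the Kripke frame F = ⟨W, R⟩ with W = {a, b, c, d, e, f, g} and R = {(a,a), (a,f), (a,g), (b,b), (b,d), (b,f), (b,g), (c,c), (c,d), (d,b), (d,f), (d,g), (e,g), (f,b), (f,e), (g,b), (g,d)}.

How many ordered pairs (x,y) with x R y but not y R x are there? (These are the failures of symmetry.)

Enumerating: (a,f), (a,g), (c,d), (d,f), (e,g), (f,e).

6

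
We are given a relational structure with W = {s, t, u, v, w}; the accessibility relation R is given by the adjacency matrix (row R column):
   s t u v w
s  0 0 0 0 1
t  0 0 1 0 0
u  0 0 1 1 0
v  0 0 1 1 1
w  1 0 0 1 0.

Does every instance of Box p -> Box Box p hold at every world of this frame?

No

Axiom 4 corresponds to the accessibility relation being transitive.
Transitive: no — s R w and w R v, but not s R v.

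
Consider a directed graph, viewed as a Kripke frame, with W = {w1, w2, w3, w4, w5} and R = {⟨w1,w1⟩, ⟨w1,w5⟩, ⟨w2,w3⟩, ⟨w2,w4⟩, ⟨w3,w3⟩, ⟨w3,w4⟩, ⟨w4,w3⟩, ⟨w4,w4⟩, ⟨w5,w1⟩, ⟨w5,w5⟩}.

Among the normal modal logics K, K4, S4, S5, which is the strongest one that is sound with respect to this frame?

K4

Transitive (axiom 4): yes — every two-step R-path is closed by a direct edge.
Reflexive (axiom T): no — w2 is not related to itself.
Euclidean (axiom 5): yes — any two successors of a common world are R-related.
So F validates K, K4; S4 would additionally require R to be reflexive. The strongest is K4.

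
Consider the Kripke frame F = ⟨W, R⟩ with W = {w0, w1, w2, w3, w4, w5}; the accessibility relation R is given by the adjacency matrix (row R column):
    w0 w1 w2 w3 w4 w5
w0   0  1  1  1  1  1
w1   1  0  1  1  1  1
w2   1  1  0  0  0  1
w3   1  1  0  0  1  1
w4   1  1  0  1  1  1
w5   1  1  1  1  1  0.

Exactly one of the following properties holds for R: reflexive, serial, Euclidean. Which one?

Reflexive: no — w0 is not related to itself.
Serial: yes — every world has a successor (e.g. w0 R w1).
Euclidean: no — w0 R w2 and w0 R w3, but not w2 R w3.
Only serial holds.

serial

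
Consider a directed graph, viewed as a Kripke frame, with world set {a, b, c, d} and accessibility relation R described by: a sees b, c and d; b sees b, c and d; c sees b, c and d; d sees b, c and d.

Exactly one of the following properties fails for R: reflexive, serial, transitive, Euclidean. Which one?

reflexive

Reflexive: no — a is not related to itself.
Serial: yes — every world has a successor (e.g. a R b).
Transitive: yes — every two-step R-path is closed by a direct edge.
Euclidean: yes — any two successors of a common world are R-related.
Only reflexive fails.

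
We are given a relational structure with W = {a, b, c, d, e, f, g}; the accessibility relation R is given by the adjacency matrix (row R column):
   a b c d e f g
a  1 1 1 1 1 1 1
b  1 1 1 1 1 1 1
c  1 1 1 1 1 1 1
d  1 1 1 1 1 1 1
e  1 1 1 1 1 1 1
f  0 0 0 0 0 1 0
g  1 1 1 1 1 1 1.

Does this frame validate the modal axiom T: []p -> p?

Yes

The schema T characterises exactly the reflexive frames.
Reflexive: yes — every world is R-related to itself.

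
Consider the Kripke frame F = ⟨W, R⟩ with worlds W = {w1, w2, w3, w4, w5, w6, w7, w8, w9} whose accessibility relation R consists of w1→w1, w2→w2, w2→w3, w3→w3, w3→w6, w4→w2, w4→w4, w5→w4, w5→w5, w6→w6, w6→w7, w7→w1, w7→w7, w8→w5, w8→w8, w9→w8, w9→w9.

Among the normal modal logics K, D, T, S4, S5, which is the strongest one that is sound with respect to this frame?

Serial (axiom D): yes — every world has a successor (e.g. w1 R w1).
Reflexive (axiom T): yes — every world is R-related to itself.
Transitive (axiom 4): no — w2 R w3 and w3 R w6, but not w2 R w6.
Euclidean (axiom 5): no — w2 R w3 and w2 R w2, but not w3 R w2.
So F validates K, D, T; S4 would additionally require R to be transitive. The strongest is T.

T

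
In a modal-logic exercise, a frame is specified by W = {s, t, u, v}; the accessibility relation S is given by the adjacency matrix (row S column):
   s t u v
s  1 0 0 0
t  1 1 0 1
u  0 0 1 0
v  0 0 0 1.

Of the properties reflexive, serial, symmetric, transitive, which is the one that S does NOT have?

symmetric

Reflexive: yes — every world is S-related to itself.
Serial: yes — every world has a successor (e.g. s S s).
Symmetric: no — t S s but not s S t.
Transitive: yes — every two-step S-path is closed by a direct edge.
Only symmetric fails.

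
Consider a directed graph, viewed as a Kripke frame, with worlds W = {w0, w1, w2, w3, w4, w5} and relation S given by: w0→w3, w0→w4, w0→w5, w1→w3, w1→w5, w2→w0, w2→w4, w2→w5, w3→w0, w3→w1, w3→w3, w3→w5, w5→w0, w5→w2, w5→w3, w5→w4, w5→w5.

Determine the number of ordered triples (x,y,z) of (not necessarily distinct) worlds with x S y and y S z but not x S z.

16

Enumerating: (w0,w3,w0), (w0,w3,w1), (w0,w5,w0), (w0,w5,w2), (w1,w3,w0), (w1,w3,w1), (w1,w5,w0), (w1,w5,w2), (w1,w5,w4), (w2,w0,w3), (w2,w5,w2), (w2,w5,w3), (w3,w0,w4), (w3,w5,w2), (w3,w5,w4), (w5,w3,w1).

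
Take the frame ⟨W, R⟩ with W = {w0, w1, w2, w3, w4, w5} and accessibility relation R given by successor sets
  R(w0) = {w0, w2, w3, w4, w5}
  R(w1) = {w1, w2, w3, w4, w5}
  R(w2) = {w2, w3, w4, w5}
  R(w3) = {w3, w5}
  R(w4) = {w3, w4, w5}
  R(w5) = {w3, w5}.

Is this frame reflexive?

Yes

Reflexive: yes — every world is R-related to itself.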